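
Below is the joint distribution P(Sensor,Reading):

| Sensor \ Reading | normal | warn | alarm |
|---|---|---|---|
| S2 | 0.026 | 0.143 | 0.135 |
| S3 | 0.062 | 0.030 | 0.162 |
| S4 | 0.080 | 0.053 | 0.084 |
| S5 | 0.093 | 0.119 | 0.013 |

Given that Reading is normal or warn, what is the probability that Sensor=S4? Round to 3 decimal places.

0.219

P(Reading=normal) = 0.026 + 0.062 + 0.080 + 0.093 = 0.261.
P(Reading=warn) = 0.143 + 0.030 + 0.053 + 0.119 = 0.345.
P(Reading ∈ {normal, warn}) = 0.261 + 0.345 = 0.606; P(Sensor=S4, Reading ∈ {normal, warn}) = 0.080 + 0.053 = 0.133.
P(Sensor=S4 | Reading ∈ {normal, warn}) = 0.133/0.606 = 0.219.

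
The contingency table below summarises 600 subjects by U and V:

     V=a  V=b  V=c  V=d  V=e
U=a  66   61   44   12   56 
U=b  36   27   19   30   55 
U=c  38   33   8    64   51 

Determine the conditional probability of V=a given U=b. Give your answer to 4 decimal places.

0.2156

Total with U=b: 36 + 27 + 19 + 30 + 55 = 167.
P(V=a | U=b) = 36/167 = 0.2156.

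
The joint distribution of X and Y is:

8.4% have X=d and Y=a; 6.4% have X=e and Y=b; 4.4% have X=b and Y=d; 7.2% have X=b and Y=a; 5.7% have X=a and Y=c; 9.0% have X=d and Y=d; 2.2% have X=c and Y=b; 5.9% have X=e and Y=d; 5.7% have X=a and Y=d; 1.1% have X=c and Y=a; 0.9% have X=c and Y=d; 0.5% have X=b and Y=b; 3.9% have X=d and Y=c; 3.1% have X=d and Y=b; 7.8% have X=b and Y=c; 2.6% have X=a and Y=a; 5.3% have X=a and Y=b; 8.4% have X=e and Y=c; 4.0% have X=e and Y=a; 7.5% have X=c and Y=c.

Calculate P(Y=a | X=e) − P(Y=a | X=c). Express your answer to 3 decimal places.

0.068

P(X=e) = 0.040 + 0.064 + 0.084 + 0.059 = 0.247; P(Y=a | X=e) = 0.040/0.247 = 0.1619.
P(X=c) = 0.011 + 0.022 + 0.075 + 0.009 = 0.117; P(Y=a | X=c) = 0.011/0.117 = 0.0940.
Difference = 0.068.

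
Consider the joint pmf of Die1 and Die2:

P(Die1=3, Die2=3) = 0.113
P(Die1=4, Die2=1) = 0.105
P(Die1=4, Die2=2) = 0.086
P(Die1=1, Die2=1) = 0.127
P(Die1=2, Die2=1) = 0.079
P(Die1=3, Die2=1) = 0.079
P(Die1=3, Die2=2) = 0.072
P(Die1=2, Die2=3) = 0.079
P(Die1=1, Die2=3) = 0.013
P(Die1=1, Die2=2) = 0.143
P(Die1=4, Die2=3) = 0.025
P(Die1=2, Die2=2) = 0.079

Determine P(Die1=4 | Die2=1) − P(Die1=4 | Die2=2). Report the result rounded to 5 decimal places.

P(Die2=1) = 0.127 + 0.079 + 0.079 + 0.105 = 0.390; P(Die1=4 | Die2=1) = 0.105/0.390 = 0.269231.
P(Die2=2) = 0.143 + 0.079 + 0.072 + 0.086 = 0.380; P(Die1=4 | Die2=2) = 0.086/0.380 = 0.226316.
Difference = 0.04291.

0.04291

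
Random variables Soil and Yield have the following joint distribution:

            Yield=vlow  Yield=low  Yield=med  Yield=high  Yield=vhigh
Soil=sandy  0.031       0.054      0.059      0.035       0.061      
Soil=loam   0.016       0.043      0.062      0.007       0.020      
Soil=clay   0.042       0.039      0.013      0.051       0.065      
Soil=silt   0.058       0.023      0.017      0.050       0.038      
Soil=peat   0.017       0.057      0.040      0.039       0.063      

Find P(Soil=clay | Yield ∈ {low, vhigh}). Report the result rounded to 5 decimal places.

P(Yield=low) = 0.054 + 0.043 + 0.039 + 0.023 + 0.057 = 0.216.
P(Yield=vhigh) = 0.061 + 0.020 + 0.065 + 0.038 + 0.063 = 0.247.
P(Yield ∈ {low, vhigh}) = 0.216 + 0.247 = 0.463; P(Soil=clay, Yield ∈ {low, vhigh}) = 0.039 + 0.065 = 0.104.
P(Soil=clay | Yield ∈ {low, vhigh}) = 0.104/0.463 = 0.22462.

0.22462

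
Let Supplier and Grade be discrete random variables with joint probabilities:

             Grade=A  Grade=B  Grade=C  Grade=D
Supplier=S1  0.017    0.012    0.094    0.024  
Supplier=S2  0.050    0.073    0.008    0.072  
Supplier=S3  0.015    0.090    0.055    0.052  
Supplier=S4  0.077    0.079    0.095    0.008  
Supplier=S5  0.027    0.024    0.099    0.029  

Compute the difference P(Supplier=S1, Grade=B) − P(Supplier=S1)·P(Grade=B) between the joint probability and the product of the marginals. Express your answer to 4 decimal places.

P(Supplier=S1) = 0.017 + 0.012 + 0.094 + 0.024 = 0.147.
P(Grade=B) = 0.012 + 0.073 + 0.090 + 0.079 + 0.024 = 0.278.
P(Supplier=S1, Grade=B) − P(Supplier=S1)P(Grade=B) = 0.012 − 0.147×0.278 = -0.0289.

-0.0289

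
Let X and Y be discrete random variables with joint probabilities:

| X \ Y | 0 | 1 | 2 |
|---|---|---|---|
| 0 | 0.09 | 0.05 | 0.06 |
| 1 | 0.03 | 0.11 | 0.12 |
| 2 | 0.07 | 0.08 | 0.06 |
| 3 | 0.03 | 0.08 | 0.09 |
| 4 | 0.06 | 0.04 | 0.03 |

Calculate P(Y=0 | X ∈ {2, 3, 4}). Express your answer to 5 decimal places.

0.29630

P(X=2) = 0.07 + 0.08 + 0.06 = 0.21.
P(X=3) = 0.03 + 0.08 + 0.09 = 0.20.
P(X=4) = 0.06 + 0.04 + 0.03 = 0.13.
P(X ∈ {2, 3, 4}) = 0.21 + 0.20 + 0.13 = 0.54; P(Y=0, X ∈ {2, 3, 4}) = 0.07 + 0.03 + 0.06 = 0.16.
P(Y=0 | X ∈ {2, 3, 4}) = 0.16/0.54 = 0.29630.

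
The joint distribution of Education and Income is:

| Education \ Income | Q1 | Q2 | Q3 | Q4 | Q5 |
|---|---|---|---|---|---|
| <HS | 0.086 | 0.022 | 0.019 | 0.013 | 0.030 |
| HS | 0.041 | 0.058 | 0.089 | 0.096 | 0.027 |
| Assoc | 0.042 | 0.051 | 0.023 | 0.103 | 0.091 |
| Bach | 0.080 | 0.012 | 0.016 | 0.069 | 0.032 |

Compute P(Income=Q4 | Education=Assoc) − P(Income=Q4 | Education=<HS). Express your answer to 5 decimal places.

P(Education=Assoc) = 0.042 + 0.051 + 0.023 + 0.103 + 0.091 = 0.310; P(Income=Q4 | Education=Assoc) = 0.103/0.310 = 0.332258.
P(Education=<HS) = 0.086 + 0.022 + 0.019 + 0.013 + 0.030 = 0.170; P(Income=Q4 | Education=<HS) = 0.013/0.170 = 0.076471.
Difference = 0.25579.

0.25579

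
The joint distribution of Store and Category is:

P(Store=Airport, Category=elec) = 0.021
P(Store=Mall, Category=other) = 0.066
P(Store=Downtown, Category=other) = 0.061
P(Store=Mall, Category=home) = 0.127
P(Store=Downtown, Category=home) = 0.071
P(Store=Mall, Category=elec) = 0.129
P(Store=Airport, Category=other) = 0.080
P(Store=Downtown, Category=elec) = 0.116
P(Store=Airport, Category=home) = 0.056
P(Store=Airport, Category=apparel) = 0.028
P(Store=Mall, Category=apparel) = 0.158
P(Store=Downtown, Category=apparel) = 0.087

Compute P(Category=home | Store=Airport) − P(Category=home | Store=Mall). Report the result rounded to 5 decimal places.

P(Store=Airport) = 0.028 + 0.021 + 0.056 + 0.080 = 0.185; P(Category=home | Store=Airport) = 0.056/0.185 = 0.302703.
P(Store=Mall) = 0.158 + 0.129 + 0.127 + 0.066 = 0.480; P(Category=home | Store=Mall) = 0.127/0.480 = 0.264583.
Difference = 0.03812.

0.03812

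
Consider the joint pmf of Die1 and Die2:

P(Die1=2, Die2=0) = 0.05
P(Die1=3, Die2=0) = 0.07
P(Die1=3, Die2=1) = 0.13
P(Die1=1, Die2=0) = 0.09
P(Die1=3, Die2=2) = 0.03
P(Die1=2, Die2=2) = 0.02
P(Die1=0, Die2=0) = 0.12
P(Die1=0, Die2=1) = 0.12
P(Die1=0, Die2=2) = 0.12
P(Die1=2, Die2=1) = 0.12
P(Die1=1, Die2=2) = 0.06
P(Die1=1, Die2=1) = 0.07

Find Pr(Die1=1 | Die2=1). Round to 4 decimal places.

0.1591

P(Die2=1) = 0.12 + 0.07 + 0.12 + 0.13 = 0.44.
P(Die1=1 | Die2=1) = 0.07/0.44 = 0.1591.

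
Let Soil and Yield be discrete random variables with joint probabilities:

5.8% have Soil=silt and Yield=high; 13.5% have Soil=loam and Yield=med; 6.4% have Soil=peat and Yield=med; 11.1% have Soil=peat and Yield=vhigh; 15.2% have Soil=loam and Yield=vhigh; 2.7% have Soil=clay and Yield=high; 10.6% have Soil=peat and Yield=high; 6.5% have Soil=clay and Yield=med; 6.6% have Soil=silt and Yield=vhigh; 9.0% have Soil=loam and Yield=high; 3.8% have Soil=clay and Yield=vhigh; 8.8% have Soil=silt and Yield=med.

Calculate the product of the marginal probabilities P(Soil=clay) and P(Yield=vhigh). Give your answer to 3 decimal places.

P(Soil=clay) = 0.065 + 0.027 + 0.038 = 0.130.
P(Yield=vhigh) = 0.152 + 0.038 + 0.066 + 0.111 = 0.367.
Product: 0.130 × 0.367 = 0.048.

0.048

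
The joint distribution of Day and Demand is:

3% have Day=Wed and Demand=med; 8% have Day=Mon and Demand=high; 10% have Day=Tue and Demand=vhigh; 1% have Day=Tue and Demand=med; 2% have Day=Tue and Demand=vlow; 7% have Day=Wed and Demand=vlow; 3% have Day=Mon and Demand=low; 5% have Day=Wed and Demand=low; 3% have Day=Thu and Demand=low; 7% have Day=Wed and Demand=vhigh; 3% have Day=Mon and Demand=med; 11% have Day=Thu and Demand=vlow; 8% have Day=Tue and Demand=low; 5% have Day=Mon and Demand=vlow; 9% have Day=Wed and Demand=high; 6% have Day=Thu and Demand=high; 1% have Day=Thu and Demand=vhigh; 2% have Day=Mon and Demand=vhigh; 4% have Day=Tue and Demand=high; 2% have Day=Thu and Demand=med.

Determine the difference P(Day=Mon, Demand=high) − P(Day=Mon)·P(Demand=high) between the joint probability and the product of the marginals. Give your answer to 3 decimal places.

0.023

P(Day=Mon) = 0.05 + 0.03 + 0.03 + 0.08 + 0.02 = 0.21.
P(Demand=high) = 0.08 + 0.04 + 0.09 + 0.06 = 0.27.
P(Day=Mon, Demand=high) − P(Day=Mon)P(Demand=high) = 0.08 − 0.21×0.27 = 0.023.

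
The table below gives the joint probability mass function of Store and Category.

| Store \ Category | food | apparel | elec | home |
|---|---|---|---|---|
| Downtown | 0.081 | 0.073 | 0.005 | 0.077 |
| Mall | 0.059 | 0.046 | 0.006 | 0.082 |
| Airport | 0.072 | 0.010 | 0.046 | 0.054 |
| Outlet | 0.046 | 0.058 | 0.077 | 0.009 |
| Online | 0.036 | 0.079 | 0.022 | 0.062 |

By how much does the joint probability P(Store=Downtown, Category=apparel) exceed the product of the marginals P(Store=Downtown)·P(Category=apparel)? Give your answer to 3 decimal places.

0.010

P(Store=Downtown) = 0.081 + 0.073 + 0.005 + 0.077 = 0.236.
P(Category=apparel) = 0.073 + 0.046 + 0.010 + 0.058 + 0.079 = 0.266.
P(Store=Downtown, Category=apparel) − P(Store=Downtown)P(Category=apparel) = 0.073 − 0.236×0.266 = 0.010.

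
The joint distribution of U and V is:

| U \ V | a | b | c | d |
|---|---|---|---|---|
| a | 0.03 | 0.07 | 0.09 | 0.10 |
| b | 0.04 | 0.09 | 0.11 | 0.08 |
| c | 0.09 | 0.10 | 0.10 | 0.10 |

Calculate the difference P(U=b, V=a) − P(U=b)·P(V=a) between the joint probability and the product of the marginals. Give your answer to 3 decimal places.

-0.011

P(U=b) = 0.04 + 0.09 + 0.11 + 0.08 = 0.32.
P(V=a) = 0.03 + 0.04 + 0.09 = 0.16.
P(U=b, V=a) − P(U=b)P(V=a) = 0.04 − 0.32×0.16 = -0.011.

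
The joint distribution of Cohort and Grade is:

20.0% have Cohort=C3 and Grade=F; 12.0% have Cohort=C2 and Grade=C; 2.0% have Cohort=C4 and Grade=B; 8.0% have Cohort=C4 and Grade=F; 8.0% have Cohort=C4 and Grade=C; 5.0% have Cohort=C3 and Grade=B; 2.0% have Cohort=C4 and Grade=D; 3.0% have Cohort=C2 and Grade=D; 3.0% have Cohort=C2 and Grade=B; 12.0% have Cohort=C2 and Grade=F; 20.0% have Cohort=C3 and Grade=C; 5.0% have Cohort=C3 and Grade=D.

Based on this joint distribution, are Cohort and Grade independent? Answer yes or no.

yes

Every cell satisfies P(Cohort,Grade) = P(Cohort)·P(Grade). For instance P(Cohort=C2) = 0.300, P(Grade=B) = 0.100, and 0.300×0.100 = 0.030 matches the joint entry. So Cohort and Grade are independent.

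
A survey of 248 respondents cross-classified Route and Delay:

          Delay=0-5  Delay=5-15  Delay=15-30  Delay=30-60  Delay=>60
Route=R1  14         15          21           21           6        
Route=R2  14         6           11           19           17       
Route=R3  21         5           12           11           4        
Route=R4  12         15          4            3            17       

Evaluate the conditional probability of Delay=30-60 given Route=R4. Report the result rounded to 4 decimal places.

Total with Route=R4: 12 + 15 + 4 + 3 + 17 = 51.
P(Delay=30-60 | Route=R4) = 3/51 = 0.0588.

0.0588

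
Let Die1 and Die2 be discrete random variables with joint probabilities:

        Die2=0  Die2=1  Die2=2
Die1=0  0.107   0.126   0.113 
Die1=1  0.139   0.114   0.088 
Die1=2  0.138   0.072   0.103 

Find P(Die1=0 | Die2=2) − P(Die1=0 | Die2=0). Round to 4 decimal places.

P(Die2=2) = 0.113 + 0.088 + 0.103 = 0.304; P(Die1=0 | Die2=2) = 0.113/0.304 = 0.37171.
P(Die2=0) = 0.107 + 0.139 + 0.138 = 0.384; P(Die1=0 | Die2=0) = 0.107/0.384 = 0.27865.
Difference = 0.0931.

0.0931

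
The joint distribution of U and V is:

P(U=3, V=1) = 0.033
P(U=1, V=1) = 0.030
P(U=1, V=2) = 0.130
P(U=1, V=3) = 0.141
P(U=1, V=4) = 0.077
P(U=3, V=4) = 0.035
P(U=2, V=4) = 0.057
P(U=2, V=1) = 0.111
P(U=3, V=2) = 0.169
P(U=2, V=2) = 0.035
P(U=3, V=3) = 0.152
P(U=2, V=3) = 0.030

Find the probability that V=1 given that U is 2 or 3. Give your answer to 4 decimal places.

0.2315

P(U=2) = 0.111 + 0.035 + 0.030 + 0.057 = 0.233.
P(U=3) = 0.033 + 0.169 + 0.152 + 0.035 = 0.389.
P(U ∈ {2, 3}) = 0.233 + 0.389 = 0.622; P(V=1, U ∈ {2, 3}) = 0.111 + 0.033 = 0.144.
P(V=1 | U ∈ {2, 3}) = 0.144/0.622 = 0.2315.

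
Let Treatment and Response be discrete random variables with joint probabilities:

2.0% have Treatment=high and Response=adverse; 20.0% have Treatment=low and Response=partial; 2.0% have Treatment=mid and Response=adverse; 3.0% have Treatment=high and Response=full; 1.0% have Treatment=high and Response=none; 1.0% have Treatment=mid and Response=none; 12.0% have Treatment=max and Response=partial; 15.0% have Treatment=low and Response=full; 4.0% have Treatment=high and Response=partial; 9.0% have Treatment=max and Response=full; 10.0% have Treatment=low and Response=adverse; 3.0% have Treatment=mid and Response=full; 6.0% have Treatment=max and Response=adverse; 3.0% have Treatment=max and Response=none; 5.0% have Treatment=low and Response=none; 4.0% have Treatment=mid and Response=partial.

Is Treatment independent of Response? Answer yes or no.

Every cell satisfies P(Treatment,Response) = P(Treatment)·P(Response). For instance P(Treatment=max) = 0.300, P(Response=none) = 0.100, and 0.300×0.100 = 0.030 matches the joint entry. So Treatment and Response are independent.

yes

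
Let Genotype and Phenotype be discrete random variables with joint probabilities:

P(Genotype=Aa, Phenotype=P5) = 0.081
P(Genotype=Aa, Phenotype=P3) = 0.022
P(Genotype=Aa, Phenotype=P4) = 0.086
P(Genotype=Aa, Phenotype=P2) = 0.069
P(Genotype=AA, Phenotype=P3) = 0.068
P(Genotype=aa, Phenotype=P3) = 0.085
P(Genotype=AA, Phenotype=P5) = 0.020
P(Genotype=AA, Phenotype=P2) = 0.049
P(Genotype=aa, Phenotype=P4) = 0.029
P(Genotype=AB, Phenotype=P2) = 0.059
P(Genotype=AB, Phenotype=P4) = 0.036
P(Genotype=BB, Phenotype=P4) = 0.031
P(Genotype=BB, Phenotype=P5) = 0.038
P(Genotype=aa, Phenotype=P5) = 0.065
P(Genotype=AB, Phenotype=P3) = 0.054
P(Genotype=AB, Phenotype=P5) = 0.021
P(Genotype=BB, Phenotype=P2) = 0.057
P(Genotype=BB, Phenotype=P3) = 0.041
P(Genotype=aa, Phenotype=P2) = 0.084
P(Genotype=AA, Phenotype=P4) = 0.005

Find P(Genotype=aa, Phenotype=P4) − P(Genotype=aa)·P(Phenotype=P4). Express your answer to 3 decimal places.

P(Genotype=aa) = 0.084 + 0.085 + 0.029 + 0.065 = 0.263.
P(Phenotype=P4) = 0.005 + 0.086 + 0.029 + 0.036 + 0.031 = 0.187.
P(Genotype=aa, Phenotype=P4) − P(Genotype=aa)P(Phenotype=P4) = 0.029 − 0.263×0.187 = -0.020.

-0.020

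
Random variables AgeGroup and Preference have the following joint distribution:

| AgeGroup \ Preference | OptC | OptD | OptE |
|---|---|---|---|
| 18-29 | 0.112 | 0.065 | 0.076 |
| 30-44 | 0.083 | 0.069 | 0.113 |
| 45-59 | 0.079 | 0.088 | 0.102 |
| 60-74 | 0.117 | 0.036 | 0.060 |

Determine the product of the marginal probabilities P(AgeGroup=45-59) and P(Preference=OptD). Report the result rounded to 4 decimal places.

P(AgeGroup=45-59) = 0.079 + 0.088 + 0.102 = 0.269.
P(Preference=OptD) = 0.065 + 0.069 + 0.088 + 0.036 = 0.258.
Product: 0.269 × 0.258 = 0.0694.

0.0694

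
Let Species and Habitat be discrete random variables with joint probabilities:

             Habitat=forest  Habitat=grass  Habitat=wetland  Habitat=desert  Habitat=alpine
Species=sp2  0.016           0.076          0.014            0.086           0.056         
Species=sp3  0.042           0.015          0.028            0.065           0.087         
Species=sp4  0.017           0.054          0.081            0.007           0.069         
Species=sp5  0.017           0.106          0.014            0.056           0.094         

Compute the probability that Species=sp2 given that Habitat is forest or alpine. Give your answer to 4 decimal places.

0.1809

P(Habitat=forest) = 0.016 + 0.042 + 0.017 + 0.017 = 0.092.
P(Habitat=alpine) = 0.056 + 0.087 + 0.069 + 0.094 = 0.306.
P(Habitat ∈ {forest, alpine}) = 0.092 + 0.306 = 0.398; P(Species=sp2, Habitat ∈ {forest, alpine}) = 0.016 + 0.056 = 0.072.
P(Species=sp2 | Habitat ∈ {forest, alpine}) = 0.072/0.398 = 0.1809.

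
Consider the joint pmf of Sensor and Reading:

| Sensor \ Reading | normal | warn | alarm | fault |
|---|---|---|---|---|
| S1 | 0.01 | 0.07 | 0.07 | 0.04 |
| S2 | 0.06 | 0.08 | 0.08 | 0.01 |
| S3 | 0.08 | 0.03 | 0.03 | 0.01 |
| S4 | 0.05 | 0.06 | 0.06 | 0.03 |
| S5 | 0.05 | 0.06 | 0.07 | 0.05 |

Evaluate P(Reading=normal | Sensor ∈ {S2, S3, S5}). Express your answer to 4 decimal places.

P(Sensor=S2) = 0.06 + 0.08 + 0.08 + 0.01 = 0.23.
P(Sensor=S3) = 0.08 + 0.03 + 0.03 + 0.01 = 0.15.
P(Sensor=S5) = 0.05 + 0.06 + 0.07 + 0.05 = 0.23.
P(Sensor ∈ {S2, S3, S5}) = 0.23 + 0.15 + 0.23 = 0.61; P(Reading=normal, Sensor ∈ {S2, S3, S5}) = 0.06 + 0.08 + 0.05 = 0.19.
P(Reading=normal | Sensor ∈ {S2, S3, S5}) = 0.19/0.61 = 0.3115.

0.3115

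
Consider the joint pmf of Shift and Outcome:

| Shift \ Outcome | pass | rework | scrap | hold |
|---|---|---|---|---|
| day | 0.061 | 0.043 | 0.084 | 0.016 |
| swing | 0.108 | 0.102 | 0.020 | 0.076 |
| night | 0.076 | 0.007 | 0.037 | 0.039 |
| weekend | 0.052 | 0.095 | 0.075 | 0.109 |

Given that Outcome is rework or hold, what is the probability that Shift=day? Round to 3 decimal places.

0.121

P(Outcome=rework) = 0.043 + 0.102 + 0.007 + 0.095 = 0.247.
P(Outcome=hold) = 0.016 + 0.076 + 0.039 + 0.109 = 0.240.
P(Outcome ∈ {rework, hold}) = 0.247 + 0.240 = 0.487; P(Shift=day, Outcome ∈ {rework, hold}) = 0.043 + 0.016 = 0.059.
P(Shift=day | Outcome ∈ {rework, hold}) = 0.059/0.487 = 0.121.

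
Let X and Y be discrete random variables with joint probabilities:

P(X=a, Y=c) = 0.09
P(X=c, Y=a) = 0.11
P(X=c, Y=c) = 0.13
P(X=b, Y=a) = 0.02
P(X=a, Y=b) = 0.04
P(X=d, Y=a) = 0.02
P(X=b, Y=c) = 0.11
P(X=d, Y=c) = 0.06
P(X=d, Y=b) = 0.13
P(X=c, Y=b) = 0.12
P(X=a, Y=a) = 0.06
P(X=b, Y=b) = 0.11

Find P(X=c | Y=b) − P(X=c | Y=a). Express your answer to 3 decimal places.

-0.224

P(Y=b) = 0.04 + 0.11 + 0.12 + 0.13 = 0.40; P(X=c | Y=b) = 0.12/0.40 = 0.3000.
P(Y=a) = 0.06 + 0.02 + 0.11 + 0.02 = 0.21; P(X=c | Y=a) = 0.11/0.21 = 0.5238.
Difference = -0.224.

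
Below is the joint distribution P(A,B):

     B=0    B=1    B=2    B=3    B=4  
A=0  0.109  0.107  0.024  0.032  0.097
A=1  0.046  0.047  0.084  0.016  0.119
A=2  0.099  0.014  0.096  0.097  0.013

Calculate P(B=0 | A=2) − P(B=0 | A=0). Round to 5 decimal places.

P(A=2) = 0.099 + 0.014 + 0.096 + 0.097 + 0.013 = 0.319; P(B=0 | A=2) = 0.099/0.319 = 0.310345.
P(A=0) = 0.109 + 0.107 + 0.024 + 0.032 + 0.097 = 0.369; P(B=0 | A=0) = 0.109/0.369 = 0.295393.
Difference = 0.01495.

0.01495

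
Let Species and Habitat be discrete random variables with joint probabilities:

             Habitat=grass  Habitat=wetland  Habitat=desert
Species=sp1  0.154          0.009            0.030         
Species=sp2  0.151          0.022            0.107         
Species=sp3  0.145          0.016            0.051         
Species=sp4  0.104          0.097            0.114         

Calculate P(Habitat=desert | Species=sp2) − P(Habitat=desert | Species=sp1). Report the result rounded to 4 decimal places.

0.2267

P(Species=sp2) = 0.151 + 0.022 + 0.107 = 0.280; P(Habitat=desert | Species=sp2) = 0.107/0.280 = 0.38214.
P(Species=sp1) = 0.154 + 0.009 + 0.030 = 0.193; P(Habitat=desert | Species=sp1) = 0.030/0.193 = 0.15544.
Difference = 0.2267.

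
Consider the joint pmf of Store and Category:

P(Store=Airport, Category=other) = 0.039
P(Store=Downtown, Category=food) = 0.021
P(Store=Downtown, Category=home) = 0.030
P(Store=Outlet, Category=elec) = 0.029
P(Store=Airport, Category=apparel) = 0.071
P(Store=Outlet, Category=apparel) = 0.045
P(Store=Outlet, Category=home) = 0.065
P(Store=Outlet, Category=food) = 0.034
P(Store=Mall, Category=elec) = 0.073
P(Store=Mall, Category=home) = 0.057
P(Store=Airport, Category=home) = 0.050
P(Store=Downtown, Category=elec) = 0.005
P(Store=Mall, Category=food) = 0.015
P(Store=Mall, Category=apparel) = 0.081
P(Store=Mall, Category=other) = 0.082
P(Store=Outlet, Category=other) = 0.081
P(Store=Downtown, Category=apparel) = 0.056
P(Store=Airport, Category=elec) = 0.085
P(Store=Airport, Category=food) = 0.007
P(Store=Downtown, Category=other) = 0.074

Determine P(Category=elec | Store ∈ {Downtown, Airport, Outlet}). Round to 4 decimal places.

P(Store=Downtown) = 0.021 + 0.056 + 0.005 + 0.030 + 0.074 = 0.186.
P(Store=Airport) = 0.007 + 0.071 + 0.085 + 0.050 + 0.039 = 0.252.
P(Store=Outlet) = 0.034 + 0.045 + 0.029 + 0.065 + 0.081 = 0.254.
P(Store ∈ {Downtown, Airport, Outlet}) = 0.186 + 0.252 + 0.254 = 0.692; P(Category=elec, Store ∈ {Downtown, Airport, Outlet}) = 0.005 + 0.085 + 0.029 = 0.119.
P(Category=elec | Store ∈ {Downtown, Airport, Outlet}) = 0.119/0.692 = 0.1720.

0.1720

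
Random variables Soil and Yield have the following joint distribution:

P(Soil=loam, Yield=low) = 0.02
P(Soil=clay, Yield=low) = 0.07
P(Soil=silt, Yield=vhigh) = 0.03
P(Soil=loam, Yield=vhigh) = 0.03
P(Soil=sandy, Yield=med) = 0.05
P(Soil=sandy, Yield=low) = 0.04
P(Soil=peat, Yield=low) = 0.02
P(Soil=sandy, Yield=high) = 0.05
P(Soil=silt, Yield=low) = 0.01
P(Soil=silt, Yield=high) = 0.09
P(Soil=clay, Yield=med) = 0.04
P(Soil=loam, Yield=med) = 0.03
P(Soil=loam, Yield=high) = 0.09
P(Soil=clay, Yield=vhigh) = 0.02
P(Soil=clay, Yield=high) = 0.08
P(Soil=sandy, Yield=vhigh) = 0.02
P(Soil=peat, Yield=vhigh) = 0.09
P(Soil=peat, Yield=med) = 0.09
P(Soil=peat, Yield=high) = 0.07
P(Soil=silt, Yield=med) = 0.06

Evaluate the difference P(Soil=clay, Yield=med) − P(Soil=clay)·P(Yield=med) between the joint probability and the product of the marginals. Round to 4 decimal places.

-0.0167

P(Soil=clay) = 0.07 + 0.04 + 0.08 + 0.02 = 0.21.
P(Yield=med) = 0.05 + 0.03 + 0.04 + 0.06 + 0.09 = 0.27.
P(Soil=clay, Yield=med) − P(Soil=clay)P(Yield=med) = 0.04 − 0.21×0.27 = -0.0167.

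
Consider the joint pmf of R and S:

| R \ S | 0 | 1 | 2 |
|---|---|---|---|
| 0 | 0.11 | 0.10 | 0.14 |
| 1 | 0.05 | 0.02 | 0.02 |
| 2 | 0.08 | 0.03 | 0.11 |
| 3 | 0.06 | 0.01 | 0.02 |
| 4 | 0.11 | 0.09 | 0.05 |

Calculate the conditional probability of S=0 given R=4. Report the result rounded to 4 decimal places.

0.4400

P(R=4) = 0.11 + 0.09 + 0.05 = 0.25.
P(S=0 | R=4) = 0.11/0.25 = 0.4400.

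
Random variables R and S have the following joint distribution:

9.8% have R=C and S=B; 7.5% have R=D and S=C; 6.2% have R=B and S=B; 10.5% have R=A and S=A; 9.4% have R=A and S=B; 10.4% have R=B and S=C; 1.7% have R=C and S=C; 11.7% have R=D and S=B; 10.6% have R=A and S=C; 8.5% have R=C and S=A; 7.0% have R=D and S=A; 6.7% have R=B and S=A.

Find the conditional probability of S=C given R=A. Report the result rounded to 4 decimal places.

0.3475

P(R=A) = 0.105 + 0.094 + 0.106 = 0.305.
P(S=C | R=A) = 0.106/0.305 = 0.3475.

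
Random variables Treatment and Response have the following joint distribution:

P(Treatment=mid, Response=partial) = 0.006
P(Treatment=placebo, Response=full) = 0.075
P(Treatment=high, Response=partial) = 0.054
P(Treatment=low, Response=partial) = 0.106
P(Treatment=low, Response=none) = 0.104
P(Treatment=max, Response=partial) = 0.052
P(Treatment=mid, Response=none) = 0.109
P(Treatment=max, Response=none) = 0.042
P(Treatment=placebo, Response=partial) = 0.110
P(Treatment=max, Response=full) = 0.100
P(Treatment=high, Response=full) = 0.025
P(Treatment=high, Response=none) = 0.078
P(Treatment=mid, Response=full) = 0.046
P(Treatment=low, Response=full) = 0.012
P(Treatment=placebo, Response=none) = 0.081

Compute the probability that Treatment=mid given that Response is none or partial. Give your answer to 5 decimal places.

P(Response=none) = 0.081 + 0.104 + 0.109 + 0.078 + 0.042 = 0.414.
P(Response=partial) = 0.110 + 0.106 + 0.006 + 0.054 + 0.052 = 0.328.
P(Response ∈ {none, partial}) = 0.414 + 0.328 = 0.742; P(Treatment=mid, Response ∈ {none, partial}) = 0.109 + 0.006 = 0.115.
P(Treatment=mid | Response ∈ {none, partial}) = 0.115/0.742 = 0.15499.

0.15499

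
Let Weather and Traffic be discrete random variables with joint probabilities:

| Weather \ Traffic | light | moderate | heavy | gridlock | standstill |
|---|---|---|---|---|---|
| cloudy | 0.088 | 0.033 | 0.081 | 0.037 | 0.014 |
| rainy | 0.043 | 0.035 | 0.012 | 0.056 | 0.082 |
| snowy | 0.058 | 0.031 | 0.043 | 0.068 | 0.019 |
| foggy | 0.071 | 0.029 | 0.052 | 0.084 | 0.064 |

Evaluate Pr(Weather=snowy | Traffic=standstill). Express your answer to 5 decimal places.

P(Traffic=standstill) = 0.014 + 0.082 + 0.019 + 0.064 = 0.179.
P(Weather=snowy | Traffic=standstill) = 0.019/0.179 = 0.10615.

0.10615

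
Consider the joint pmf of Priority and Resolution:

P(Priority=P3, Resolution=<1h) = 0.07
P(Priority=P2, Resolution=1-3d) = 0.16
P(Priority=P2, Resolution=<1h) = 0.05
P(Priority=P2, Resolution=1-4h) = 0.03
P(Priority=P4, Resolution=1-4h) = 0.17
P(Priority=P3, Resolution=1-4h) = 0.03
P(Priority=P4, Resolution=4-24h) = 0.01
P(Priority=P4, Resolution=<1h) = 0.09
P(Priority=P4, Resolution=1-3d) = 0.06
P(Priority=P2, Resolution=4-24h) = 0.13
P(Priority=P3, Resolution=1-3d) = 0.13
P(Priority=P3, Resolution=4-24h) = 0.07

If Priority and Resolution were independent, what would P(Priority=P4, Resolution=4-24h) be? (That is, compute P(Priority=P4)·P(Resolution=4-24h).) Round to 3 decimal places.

0.069

P(Priority=P4) = 0.09 + 0.17 + 0.01 + 0.06 = 0.33.
P(Resolution=4-24h) = 0.13 + 0.07 + 0.01 = 0.21.
Product: 0.33 × 0.21 = 0.069.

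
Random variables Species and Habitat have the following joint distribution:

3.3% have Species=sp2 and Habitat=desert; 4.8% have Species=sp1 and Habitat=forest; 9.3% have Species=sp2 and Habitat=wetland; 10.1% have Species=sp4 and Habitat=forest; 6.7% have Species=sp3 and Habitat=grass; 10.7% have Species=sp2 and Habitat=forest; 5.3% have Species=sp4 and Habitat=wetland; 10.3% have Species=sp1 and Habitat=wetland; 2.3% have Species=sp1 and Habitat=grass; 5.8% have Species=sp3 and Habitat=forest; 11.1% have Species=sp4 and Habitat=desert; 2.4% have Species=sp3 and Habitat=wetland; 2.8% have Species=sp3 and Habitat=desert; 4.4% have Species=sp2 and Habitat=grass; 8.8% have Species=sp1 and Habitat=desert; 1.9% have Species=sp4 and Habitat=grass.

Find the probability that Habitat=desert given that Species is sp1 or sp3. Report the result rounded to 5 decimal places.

P(Species=sp1) = 0.048 + 0.023 + 0.103 + 0.088 = 0.262.
P(Species=sp3) = 0.058 + 0.067 + 0.024 + 0.028 = 0.177.
P(Species ∈ {sp1, sp3}) = 0.262 + 0.177 = 0.439; P(Habitat=desert, Species ∈ {sp1, sp3}) = 0.088 + 0.028 = 0.116.
P(Habitat=desert | Species ∈ {sp1, sp3}) = 0.116/0.439 = 0.26424.

0.26424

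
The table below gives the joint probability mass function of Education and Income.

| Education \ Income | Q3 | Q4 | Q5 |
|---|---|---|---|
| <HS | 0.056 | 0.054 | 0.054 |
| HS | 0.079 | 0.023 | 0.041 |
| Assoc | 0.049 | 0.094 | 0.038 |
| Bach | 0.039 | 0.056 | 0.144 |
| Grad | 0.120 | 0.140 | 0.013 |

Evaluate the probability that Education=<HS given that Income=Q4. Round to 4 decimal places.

0.1471

P(Income=Q4) = 0.054 + 0.023 + 0.094 + 0.056 + 0.140 = 0.367.
P(Education=<HS | Income=Q4) = 0.054/0.367 = 0.1471.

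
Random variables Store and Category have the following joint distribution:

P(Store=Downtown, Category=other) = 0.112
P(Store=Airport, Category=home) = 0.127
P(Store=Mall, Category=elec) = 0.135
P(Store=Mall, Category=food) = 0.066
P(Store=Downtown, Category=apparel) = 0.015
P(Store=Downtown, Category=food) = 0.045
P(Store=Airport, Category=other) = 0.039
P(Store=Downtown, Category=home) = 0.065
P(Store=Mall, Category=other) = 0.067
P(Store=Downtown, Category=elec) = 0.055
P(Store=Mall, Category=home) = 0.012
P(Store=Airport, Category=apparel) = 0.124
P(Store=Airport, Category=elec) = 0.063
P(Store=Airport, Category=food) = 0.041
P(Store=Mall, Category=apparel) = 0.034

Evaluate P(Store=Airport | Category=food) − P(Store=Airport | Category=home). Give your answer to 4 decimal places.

-0.3528

P(Category=food) = 0.045 + 0.066 + 0.041 = 0.152; P(Store=Airport | Category=food) = 0.041/0.152 = 0.26974.
P(Category=home) = 0.065 + 0.012 + 0.127 = 0.204; P(Store=Airport | Category=home) = 0.127/0.204 = 0.62255.
Difference = -0.3528.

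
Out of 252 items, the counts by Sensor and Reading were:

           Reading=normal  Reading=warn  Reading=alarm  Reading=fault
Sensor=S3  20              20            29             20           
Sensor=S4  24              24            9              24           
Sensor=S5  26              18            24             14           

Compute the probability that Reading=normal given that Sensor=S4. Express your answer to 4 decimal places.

0.2963

Total with Sensor=S4: 24 + 24 + 9 + 24 = 81.
P(Reading=normal | Sensor=S4) = 24/81 = 0.2963.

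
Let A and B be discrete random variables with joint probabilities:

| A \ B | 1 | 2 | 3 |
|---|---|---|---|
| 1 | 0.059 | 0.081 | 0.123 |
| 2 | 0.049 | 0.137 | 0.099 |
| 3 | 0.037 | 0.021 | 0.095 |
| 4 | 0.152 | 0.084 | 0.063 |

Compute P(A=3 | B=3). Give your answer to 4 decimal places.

P(B=3) = 0.123 + 0.099 + 0.095 + 0.063 = 0.380.
P(A=3 | B=3) = 0.095/0.380 = 0.2500.

0.2500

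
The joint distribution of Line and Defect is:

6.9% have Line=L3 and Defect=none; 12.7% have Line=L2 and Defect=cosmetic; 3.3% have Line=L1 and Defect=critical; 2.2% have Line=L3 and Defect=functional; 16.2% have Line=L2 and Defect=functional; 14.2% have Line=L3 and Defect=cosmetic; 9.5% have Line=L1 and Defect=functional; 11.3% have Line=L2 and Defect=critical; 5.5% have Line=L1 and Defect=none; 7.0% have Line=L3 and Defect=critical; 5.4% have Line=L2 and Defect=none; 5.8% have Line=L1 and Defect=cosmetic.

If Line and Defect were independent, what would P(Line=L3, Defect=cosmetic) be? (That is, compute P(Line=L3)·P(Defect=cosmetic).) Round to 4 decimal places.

P(Line=L3) = 0.069 + 0.142 + 0.022 + 0.070 = 0.303.
P(Defect=cosmetic) = 0.058 + 0.127 + 0.142 = 0.327.
Product: 0.303 × 0.327 = 0.0991.

0.0991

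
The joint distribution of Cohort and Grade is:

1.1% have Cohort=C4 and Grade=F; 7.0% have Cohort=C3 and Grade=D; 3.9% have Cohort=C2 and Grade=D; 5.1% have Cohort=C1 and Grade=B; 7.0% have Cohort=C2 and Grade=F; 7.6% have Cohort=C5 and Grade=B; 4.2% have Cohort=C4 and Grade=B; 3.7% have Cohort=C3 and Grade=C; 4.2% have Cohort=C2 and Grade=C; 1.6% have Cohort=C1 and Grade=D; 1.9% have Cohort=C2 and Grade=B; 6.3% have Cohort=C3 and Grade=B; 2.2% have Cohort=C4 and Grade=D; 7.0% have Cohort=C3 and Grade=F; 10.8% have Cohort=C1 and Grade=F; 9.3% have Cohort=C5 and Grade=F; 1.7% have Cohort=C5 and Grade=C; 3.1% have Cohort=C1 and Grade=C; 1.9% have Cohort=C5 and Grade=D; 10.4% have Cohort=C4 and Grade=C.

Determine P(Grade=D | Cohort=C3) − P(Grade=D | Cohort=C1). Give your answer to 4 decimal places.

P(Cohort=C3) = 0.063 + 0.037 + 0.070 + 0.070 = 0.240; P(Grade=D | Cohort=C3) = 0.070/0.240 = 0.29167.
P(Cohort=C1) = 0.051 + 0.031 + 0.016 + 0.108 = 0.206; P(Grade=D | Cohort=C1) = 0.016/0.206 = 0.07767.
Difference = 0.2140.

0.2140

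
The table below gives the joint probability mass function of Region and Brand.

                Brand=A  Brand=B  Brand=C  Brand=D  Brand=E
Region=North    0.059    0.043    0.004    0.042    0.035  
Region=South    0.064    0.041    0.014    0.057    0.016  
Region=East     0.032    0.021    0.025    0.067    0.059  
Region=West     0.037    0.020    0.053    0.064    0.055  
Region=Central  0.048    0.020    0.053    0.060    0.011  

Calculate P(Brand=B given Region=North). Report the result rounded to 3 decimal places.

0.235

P(Region=North) = 0.059 + 0.043 + 0.004 + 0.042 + 0.035 = 0.183.
P(Brand=B | Region=North) = 0.043/0.183 = 0.235.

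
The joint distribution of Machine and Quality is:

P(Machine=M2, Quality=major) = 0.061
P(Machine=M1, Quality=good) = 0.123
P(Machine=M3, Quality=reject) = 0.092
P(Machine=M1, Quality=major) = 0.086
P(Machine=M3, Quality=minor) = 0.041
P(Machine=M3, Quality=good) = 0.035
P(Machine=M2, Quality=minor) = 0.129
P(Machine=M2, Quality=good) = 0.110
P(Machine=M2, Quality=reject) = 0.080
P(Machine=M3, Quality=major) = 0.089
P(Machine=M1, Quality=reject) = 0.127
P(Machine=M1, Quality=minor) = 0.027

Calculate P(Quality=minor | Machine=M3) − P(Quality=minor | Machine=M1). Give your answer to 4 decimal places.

P(Machine=M3) = 0.035 + 0.041 + 0.089 + 0.092 = 0.257; P(Quality=minor | Machine=M3) = 0.041/0.257 = 0.15953.
P(Machine=M1) = 0.123 + 0.027 + 0.086 + 0.127 = 0.363; P(Quality=minor | Machine=M1) = 0.027/0.363 = 0.07438.
Difference = 0.0852.

0.0852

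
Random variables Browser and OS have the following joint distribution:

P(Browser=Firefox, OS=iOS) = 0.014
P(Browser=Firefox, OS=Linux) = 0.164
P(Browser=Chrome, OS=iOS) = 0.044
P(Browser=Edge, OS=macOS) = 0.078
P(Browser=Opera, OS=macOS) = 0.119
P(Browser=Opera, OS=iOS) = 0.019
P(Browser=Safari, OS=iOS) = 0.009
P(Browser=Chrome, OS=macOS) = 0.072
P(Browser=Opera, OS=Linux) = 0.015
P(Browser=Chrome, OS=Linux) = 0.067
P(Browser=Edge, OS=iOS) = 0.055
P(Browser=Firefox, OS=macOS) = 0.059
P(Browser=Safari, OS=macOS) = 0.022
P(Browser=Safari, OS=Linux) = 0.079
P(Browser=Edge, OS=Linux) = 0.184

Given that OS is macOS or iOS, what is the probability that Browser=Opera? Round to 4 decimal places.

P(OS=macOS) = 0.072 + 0.059 + 0.022 + 0.078 + 0.119 = 0.350.
P(OS=iOS) = 0.044 + 0.014 + 0.009 + 0.055 + 0.019 = 0.141.
P(OS ∈ {macOS, iOS}) = 0.350 + 0.141 = 0.491; P(Browser=Opera, OS ∈ {macOS, iOS}) = 0.119 + 0.019 = 0.138.
P(Browser=Opera | OS ∈ {macOS, iOS}) = 0.138/0.491 = 0.2811.

0.2811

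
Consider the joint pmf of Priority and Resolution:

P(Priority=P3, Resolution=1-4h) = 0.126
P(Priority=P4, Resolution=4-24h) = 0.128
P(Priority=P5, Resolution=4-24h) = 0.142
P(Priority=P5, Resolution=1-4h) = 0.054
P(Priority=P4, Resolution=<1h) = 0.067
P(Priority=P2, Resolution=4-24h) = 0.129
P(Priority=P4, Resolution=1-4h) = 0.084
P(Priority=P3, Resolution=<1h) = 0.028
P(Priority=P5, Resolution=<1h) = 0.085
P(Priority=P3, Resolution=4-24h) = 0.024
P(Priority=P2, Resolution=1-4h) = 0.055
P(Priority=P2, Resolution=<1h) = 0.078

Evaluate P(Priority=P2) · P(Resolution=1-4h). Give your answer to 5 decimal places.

P(Priority=P2) = 0.078 + 0.055 + 0.129 = 0.262.
P(Resolution=1-4h) = 0.055 + 0.126 + 0.084 + 0.054 = 0.319.
Product: 0.262 × 0.319 = 0.08358.

0.08358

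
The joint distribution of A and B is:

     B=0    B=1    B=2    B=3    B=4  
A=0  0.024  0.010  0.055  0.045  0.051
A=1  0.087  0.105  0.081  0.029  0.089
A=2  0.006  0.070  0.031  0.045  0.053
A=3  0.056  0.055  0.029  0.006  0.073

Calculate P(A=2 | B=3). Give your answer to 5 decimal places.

0.36000

P(B=3) = 0.045 + 0.029 + 0.045 + 0.006 = 0.125.
P(A=2 | B=3) = 0.045/0.125 = 0.36000.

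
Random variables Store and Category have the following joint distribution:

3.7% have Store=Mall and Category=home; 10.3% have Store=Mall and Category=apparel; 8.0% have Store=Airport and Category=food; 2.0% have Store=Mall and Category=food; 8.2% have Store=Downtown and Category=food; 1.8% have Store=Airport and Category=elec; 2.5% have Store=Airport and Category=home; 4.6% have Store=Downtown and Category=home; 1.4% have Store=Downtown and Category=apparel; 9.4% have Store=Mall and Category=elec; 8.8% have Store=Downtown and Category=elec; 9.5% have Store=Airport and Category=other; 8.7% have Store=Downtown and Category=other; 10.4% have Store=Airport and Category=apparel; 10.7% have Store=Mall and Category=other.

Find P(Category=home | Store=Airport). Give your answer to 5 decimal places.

P(Store=Airport) = 0.080 + 0.104 + 0.018 + 0.025 + 0.095 = 0.322.
P(Category=home | Store=Airport) = 0.025/0.322 = 0.07764.

0.07764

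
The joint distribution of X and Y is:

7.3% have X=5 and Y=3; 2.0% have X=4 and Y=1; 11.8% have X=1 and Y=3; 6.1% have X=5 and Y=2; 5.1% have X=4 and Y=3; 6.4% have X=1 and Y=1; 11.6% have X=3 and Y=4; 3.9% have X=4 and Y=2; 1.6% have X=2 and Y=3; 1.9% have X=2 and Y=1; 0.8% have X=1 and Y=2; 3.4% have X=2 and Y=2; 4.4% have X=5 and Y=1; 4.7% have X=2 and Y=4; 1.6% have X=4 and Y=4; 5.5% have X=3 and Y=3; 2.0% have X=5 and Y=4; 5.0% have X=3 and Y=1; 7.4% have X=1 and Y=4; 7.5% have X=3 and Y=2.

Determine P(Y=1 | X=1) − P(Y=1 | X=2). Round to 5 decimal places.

0.07863

P(X=1) = 0.064 + 0.008 + 0.118 + 0.074 = 0.264; P(Y=1 | X=1) = 0.064/0.264 = 0.242424.
P(X=2) = 0.019 + 0.034 + 0.016 + 0.047 = 0.116; P(Y=1 | X=2) = 0.019/0.116 = 0.163793.
Difference = 0.07863.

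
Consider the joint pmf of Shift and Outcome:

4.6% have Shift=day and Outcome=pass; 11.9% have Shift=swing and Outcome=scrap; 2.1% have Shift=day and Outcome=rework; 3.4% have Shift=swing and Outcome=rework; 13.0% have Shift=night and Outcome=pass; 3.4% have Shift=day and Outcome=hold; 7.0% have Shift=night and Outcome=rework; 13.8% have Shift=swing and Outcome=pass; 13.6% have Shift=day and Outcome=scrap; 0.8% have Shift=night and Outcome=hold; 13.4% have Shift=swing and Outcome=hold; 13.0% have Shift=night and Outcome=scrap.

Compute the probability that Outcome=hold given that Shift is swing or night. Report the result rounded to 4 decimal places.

P(Shift=swing) = 0.138 + 0.034 + 0.119 + 0.134 = 0.425.
P(Shift=night) = 0.130 + 0.070 + 0.130 + 0.008 = 0.338.
P(Shift ∈ {swing, night}) = 0.425 + 0.338 = 0.763; P(Outcome=hold, Shift ∈ {swing, night}) = 0.134 + 0.008 = 0.142.
P(Outcome=hold | Shift ∈ {swing, night}) = 0.142/0.763 = 0.1861.

0.1861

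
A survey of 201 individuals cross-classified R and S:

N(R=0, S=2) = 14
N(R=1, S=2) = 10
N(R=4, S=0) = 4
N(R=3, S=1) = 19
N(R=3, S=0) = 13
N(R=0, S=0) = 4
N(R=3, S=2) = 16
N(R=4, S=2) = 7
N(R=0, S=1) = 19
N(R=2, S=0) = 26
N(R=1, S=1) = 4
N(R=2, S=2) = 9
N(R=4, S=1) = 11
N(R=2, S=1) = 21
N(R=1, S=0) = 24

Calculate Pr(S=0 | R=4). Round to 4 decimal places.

0.1818

Total with R=4: 4 + 11 + 7 = 22.
P(S=0 | R=4) = 4/22 = 0.1818.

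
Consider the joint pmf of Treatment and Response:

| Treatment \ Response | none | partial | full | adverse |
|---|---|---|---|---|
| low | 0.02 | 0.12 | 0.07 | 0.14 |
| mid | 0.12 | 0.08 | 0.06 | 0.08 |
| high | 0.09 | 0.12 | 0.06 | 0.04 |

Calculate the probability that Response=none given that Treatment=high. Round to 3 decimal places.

P(Treatment=high) = 0.09 + 0.12 + 0.06 + 0.04 = 0.31.
P(Response=none | Treatment=high) = 0.09/0.31 = 0.290.

0.290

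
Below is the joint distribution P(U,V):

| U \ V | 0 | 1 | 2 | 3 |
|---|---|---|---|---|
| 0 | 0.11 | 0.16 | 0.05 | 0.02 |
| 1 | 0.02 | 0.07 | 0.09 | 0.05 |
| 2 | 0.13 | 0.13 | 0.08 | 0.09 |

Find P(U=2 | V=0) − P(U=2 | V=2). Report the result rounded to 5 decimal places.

P(V=0) = 0.11 + 0.02 + 0.13 = 0.26; P(U=2 | V=0) = 0.13/0.26 = 0.500000.
P(V=2) = 0.05 + 0.09 + 0.08 = 0.22; P(U=2 | V=2) = 0.08/0.22 = 0.363636.
Difference = 0.13636.

0.13636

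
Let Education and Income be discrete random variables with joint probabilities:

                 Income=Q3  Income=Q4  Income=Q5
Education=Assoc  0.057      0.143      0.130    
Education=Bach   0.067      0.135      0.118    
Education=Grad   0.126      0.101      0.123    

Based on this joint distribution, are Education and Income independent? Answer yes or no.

P(Education=Grad) = 0.350 and P(Income=Q3) = 0.250, so their product is 0.08750, but P(Education=Grad, Income=Q3) = 0.126. Since these differ, Education and Income are not independent.

no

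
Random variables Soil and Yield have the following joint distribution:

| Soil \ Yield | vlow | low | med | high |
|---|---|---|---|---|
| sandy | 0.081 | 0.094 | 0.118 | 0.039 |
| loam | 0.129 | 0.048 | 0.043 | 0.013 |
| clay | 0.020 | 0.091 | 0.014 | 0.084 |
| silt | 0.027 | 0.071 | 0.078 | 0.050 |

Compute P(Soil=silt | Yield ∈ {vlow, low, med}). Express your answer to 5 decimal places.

0.21622

P(Yield=vlow) = 0.081 + 0.129 + 0.020 + 0.027 = 0.257.
P(Yield=low) = 0.094 + 0.048 + 0.091 + 0.071 = 0.304.
P(Yield=med) = 0.118 + 0.043 + 0.014 + 0.078 = 0.253.
P(Yield ∈ {vlow, low, med}) = 0.257 + 0.304 + 0.253 = 0.814; P(Soil=silt, Yield ∈ {vlow, low, med}) = 0.027 + 0.071 + 0.078 = 0.176.
P(Soil=silt | Yield ∈ {vlow, low, med}) = 0.176/0.814 = 0.21622.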